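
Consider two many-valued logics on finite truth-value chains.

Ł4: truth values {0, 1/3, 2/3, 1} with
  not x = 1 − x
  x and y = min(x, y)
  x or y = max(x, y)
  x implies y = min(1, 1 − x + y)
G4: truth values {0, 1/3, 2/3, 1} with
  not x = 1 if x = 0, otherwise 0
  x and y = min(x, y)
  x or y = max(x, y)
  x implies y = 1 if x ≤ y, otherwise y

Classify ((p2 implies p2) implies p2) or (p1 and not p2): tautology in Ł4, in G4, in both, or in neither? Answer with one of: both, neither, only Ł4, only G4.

In Ł4: at p1 = 0, p2 = 0 the value is 0 — not a tautology.
In G4: at p1 = 0, p2 = 0 the value is 0 — not a tautology.

neither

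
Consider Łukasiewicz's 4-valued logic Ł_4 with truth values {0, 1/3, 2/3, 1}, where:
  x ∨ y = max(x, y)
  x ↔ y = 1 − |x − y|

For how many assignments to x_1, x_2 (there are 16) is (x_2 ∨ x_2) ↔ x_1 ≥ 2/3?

10

x_1 = 0, x_2 = 0 ↦ 1  ≥
x_1 = 0, x_2 = 1/3 ↦ 2/3  ≥
x_1 = 0, x_2 = 2/3 ↦ 1/3  <
x_1 = 0, x_2 = 1 ↦ 0  <
x_1 = 1/3, x_2 = 0 ↦ 2/3  ≥
x_1 = 1/3, x_2 = 1/3 ↦ 1  ≥
x_1 = 1/3, x_2 = 2/3 ↦ 2/3  ≥
x_1 = 1/3, x_2 = 1 ↦ 1/3  <
x_1 = 2/3, x_2 = 0 ↦ 1/3  <
x_1 = 2/3, x_2 = 1/3 ↦ 2/3  ≥
x_1 = 2/3, x_2 = 2/3 ↦ 1  ≥
x_1 = 2/3, x_2 = 1 ↦ 2/3  ≥
x_1 = 1, x_2 = 0 ↦ 0  <
x_1 = 1, x_2 = 1/3 ↦ 1/3  <
x_1 = 1, x_2 = 2/3 ↦ 2/3  ≥
x_1 = 1, x_2 = 1 ↦ 1  ≥
So 10 of the 16 assignments meet the threshold.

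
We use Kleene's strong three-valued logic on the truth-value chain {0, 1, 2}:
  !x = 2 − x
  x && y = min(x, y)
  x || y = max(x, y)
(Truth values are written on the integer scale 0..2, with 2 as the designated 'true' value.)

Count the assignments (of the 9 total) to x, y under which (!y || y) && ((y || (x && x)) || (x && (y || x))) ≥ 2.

x = 0, y = 0 ↦ 0  <
x = 0, y = 1 ↦ 1  <
x = 0, y = 2 ↦ 2  ≥
x = 1, y = 0 ↦ 1  <
x = 1, y = 1 ↦ 1  <
x = 1, y = 2 ↦ 2  ≥
x = 2, y = 0 ↦ 2  ≥
x = 2, y = 1 ↦ 1  <
x = 2, y = 2 ↦ 2  ≥
So 4 of the 9 assignments meet the threshold.

4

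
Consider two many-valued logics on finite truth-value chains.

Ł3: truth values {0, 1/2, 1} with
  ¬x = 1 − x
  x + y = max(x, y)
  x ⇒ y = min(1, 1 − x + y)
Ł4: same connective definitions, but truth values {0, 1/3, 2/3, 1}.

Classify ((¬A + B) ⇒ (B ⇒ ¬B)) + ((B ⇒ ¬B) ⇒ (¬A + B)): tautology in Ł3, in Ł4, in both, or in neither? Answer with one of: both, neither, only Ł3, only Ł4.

In Ł3: every assignment gives 1 — tautology.
In Ł4: every assignment gives 1 — tautology.

both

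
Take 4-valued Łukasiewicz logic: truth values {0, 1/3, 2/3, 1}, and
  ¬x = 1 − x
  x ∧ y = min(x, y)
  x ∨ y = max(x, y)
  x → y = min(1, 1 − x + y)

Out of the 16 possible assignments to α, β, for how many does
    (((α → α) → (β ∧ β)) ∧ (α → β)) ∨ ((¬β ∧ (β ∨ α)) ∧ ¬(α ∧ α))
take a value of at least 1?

4

α = 0, β = 0 ↦ 0  <
α = 0, β = 1/3 ↦ 1/3  <
α = 0, β = 2/3 ↦ 2/3  <
α = 0, β = 1 ↦ 1  ≥
α = 1/3, β = 0 ↦ 1/3  <
α = 1/3, β = 1/3 ↦ 1/3  <
α = 1/3, β = 2/3 ↦ 2/3  <
α = 1/3, β = 1 ↦ 1  ≥
α = 2/3, β = 0 ↦ 1/3  <
α = 2/3, β = 1/3 ↦ 1/3  <
α = 2/3, β = 2/3 ↦ 2/3  <
α = 2/3, β = 1 ↦ 1  ≥
α = 1, β = 0 ↦ 0  <
α = 1, β = 1/3 ↦ 1/3  <
α = 1, β = 2/3 ↦ 2/3  <
α = 1, β = 1 ↦ 1  ≥
So 4 of the 16 assignments meet the threshold.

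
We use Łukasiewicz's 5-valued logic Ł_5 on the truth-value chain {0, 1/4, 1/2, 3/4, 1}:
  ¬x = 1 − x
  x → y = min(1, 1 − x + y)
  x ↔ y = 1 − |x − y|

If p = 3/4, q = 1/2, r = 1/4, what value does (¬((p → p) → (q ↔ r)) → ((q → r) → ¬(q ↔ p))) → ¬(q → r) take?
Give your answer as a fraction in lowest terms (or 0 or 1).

1/4

p → p = 3/4 → 3/4 = 1
q ↔ r = 1/2 ↔ 1/4 = 3/4
(p → p) → (q ↔ r) = 1 → 3/4 = 3/4
¬((p → p) → (q ↔ r)) = ¬3/4 = 1/4
q → r = 1/2 → 1/4 = 3/4
q ↔ p = 1/2 ↔ 3/4 = 3/4
¬(q ↔ p) = ¬3/4 = 1/4
(q → r) → ¬(q ↔ p) = 3/4 → 1/4 = 1/2
¬((p → p) → (q ↔ r)) → ((q → r) → ¬(q ↔ p)) = 1/4 → 1/2 = 1
q → r = 1/2 → 1/4 = 3/4
¬(q → r) = ¬3/4 = 1/4
(¬((p → p) → (q ↔ r)) → ((q → r) → ¬(q ↔ p))) → ¬(q → r) = 1 → 1/4 = 1/4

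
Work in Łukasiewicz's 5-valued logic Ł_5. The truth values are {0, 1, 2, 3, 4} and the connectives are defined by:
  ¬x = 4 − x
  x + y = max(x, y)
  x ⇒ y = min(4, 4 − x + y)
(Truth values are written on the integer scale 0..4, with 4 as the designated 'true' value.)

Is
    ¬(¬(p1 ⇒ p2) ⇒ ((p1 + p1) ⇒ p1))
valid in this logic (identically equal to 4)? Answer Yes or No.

No

Counterexample: take p1 = 0, p2 = 0.
p1 ⇒ p2 = 0 ⇒ 0 = 4
¬(p1 ⇒ p2) = ¬4 = 0
p1 + p1 = 0 + 0 = 0
(p1 + p1) ⇒ p1 = 0 ⇒ 0 = 4
¬(p1 ⇒ p2) ⇒ ((p1 + p1) ⇒ p1) = 0 ⇒ 4 = 4
¬(¬(p1 ⇒ p2) ⇒ ((p1 + p1) ⇒ p1)) = ¬4 = 0
This gives 0 ≠ 4.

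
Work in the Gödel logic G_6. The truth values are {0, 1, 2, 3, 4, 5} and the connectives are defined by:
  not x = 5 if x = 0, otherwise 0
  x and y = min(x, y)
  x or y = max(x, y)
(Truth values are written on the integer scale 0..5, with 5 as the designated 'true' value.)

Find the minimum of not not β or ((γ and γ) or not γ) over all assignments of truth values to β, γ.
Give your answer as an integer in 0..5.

1

Take β = 0, γ = 1:
not β = not 0 = 5
not not β = not 5 = 0
γ and γ = 1 and 1 = 1
not γ = not 1 = 0
(γ and γ) or not γ = 1 or 0 = 1
not not β or ((γ and γ) or not γ) = 0 or 1 = 1
No assignment yields a value below 1, so this is the minimum.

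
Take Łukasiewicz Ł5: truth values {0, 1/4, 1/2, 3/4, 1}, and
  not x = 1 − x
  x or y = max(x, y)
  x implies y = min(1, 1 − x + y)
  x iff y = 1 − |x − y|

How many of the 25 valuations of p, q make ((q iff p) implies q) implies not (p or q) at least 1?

7

value 1: 7 assignments (counts)
value 3/4: 1 assignment
value 1/2: 5 assignments
value 1/4: 3 assignments
value 0: 9 assignments
So 7 of the 25 assignments meet the threshold.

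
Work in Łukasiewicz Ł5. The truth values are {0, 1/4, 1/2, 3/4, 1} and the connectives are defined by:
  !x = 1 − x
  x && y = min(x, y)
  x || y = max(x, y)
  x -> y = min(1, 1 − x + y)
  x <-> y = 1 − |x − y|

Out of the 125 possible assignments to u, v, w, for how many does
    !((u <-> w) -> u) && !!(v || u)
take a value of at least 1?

1

value 1: 1 assignment (counts)
value 3/4: 5 assignments
value 1/2: 17 assignments
value 1/4: 33 assignments
value 0: 69 assignments
So 1 of the 125 assignments meets the threshold.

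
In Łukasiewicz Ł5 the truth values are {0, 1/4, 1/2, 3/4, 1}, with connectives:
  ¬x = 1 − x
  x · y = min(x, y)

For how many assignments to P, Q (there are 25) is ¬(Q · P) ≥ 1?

value 1: 9 assignments (counts)
value 3/4: 7 assignments
value 1/2: 5 assignments
value 1/4: 3 assignments
value 0: 1 assignment
So 9 of the 25 assignments meet the threshold.

9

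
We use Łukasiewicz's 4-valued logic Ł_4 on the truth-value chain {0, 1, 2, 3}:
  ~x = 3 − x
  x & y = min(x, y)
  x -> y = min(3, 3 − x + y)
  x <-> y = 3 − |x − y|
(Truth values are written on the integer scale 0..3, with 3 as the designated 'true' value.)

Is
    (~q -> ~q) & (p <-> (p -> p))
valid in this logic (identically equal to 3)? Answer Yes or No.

No

Counterexample: take p = 0, q = 0.
~q = ~0 = 3
~q = ~0 = 3
~q -> ~q = 3 -> 3 = 3
p -> p = 0 -> 0 = 3
p <-> (p -> p) = 0 <-> 3 = 0
(~q -> ~q) & (p <-> (p -> p)) = 3 & 0 = 0
This gives 0 ≠ 3.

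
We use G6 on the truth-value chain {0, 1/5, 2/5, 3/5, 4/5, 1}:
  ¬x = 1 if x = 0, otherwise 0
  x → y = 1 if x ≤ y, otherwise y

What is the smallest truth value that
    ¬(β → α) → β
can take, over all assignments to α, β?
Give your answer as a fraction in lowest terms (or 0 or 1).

Take α = 0, β = 1/5:
β → α = 1/5 → 0 = 0
¬(β → α) = ¬0 = 1
¬(β → α) → β = 1 → 1/5 = 1/5
No assignment yields a value below 1/5, so this is the minimum.

1/5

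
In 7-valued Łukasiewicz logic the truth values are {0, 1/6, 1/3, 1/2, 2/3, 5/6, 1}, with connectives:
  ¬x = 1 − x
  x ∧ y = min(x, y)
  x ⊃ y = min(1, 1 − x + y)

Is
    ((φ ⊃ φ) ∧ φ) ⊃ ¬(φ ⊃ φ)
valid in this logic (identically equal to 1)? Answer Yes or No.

Counterexample: take φ = 1/6.
φ ⊃ φ = 1/6 ⊃ 1/6 = 1
(φ ⊃ φ) ∧ φ = 1 ∧ 1/6 = 1/6
¬(φ ⊃ φ) = ¬1 = 0
((φ ⊃ φ) ∧ φ) ⊃ ¬(φ ⊃ φ) = 1/6 ⊃ 0 = 5/6
This gives 5/6 ≠ 1.

No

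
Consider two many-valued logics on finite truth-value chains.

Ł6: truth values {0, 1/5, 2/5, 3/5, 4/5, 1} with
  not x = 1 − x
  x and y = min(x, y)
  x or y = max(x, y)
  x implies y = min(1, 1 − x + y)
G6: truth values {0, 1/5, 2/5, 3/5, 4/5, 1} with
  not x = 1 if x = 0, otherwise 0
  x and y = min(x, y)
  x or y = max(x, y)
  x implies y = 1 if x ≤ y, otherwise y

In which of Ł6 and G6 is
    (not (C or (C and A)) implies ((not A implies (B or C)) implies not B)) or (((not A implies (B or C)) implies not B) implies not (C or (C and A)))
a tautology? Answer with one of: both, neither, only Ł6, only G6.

both

In Ł6: every assignment gives 1 — tautology.
In G6: every assignment gives 1 — tautology.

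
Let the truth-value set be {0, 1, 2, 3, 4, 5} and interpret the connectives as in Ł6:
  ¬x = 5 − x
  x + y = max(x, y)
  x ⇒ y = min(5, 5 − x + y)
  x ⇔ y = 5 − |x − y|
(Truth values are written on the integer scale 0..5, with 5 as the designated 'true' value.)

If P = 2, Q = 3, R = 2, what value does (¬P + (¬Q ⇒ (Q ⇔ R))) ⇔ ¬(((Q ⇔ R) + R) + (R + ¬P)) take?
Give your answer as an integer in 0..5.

¬P = ¬2 = 3
¬Q = ¬3 = 2
Q ⇔ R = 3 ⇔ 2 = 4
¬Q ⇒ (Q ⇔ R) = 2 ⇒ 4 = 5
¬P + (¬Q ⇒ (Q ⇔ R)) = 3 + 5 = 5
Q ⇔ R = 3 ⇔ 2 = 4
(Q ⇔ R) + R = 4 + 2 = 4
¬P = ¬2 = 3
R + ¬P = 2 + 3 = 3
((Q ⇔ R) + R) + (R + ¬P) = 4 + 3 = 4
¬(((Q ⇔ R) + R) + (R + ¬P)) = ¬4 = 1
(¬P + (¬Q ⇒ (Q ⇔ R))) ⇔ ¬(((Q ⇔ R) + R) + (R + ¬P)) = 5 ⇔ 1 = 1

1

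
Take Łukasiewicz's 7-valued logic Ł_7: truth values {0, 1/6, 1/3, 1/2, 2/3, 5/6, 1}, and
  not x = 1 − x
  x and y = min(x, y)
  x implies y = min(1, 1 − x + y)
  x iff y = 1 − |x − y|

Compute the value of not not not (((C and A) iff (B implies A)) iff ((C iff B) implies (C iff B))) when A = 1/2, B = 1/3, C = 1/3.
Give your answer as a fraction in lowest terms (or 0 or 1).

2/3

C and A = 1/3 and 1/2 = 1/3
B implies A = 1/3 implies 1/2 = 1
(C and A) iff (B implies A) = 1/3 iff 1 = 1/3
C iff B = 1/3 iff 1/3 = 1
C iff B = 1/3 iff 1/3 = 1
(C iff B) implies (C iff B) = 1 implies 1 = 1
((C and A) iff (B implies A)) iff ((C iff B) implies (C iff B)) = 1/3 iff 1 = 1/3
not (((C and A) iff (B implies A)) iff ((C iff B) implies (C iff B))) = not 1/3 = 2/3
not not (((C and A) iff (B implies A)) iff ((C iff B) implies (C iff B))) = not 2/3 = 1/3
not not not (((C and A) iff (B implies A)) iff ((C iff B) implies (C iff B))) = not 1/3 = 2/3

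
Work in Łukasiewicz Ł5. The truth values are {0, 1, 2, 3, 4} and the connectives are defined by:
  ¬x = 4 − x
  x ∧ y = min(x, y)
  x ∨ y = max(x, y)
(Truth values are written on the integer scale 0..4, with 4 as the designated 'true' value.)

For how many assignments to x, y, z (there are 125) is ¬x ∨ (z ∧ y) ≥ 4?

29

value 4: 29 assignments (counts)
value 3: 33 assignments
value 2: 31 assignments
value 1: 23 assignments
value 0: 9 assignments
So 29 of the 125 assignments meet the threshold.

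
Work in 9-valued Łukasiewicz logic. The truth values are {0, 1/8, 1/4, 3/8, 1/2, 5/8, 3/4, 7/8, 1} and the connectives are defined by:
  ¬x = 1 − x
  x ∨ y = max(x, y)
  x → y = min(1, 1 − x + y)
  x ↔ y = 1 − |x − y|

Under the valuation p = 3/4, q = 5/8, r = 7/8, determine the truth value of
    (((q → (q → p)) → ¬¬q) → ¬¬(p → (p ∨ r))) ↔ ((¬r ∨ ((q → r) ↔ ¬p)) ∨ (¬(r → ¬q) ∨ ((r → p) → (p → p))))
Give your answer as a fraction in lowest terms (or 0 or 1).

1

q → p = 5/8 → 3/4 = 1
q → (q → p) = 5/8 → 1 = 1
¬q = ¬5/8 = 3/8
¬¬q = ¬3/8 = 5/8
(q → (q → p)) → ¬¬q = 1 → 5/8 = 5/8
p ∨ r = 3/4 ∨ 7/8 = 7/8
p → (p ∨ r) = 3/4 → 7/8 = 1
¬(p → (p ∨ r)) = ¬1 = 0
¬¬(p → (p ∨ r)) = ¬0 = 1
((q → (q → p)) → ¬¬q) → ¬¬(p → (p ∨ r)) = 5/8 → 1 = 1
¬r = ¬7/8 = 1/8
q → r = 5/8 → 7/8 = 1
¬p = ¬3/4 = 1/4
(q → r) ↔ ¬p = 1 ↔ 1/4 = 1/4
¬r ∨ ((q → r) ↔ ¬p) = 1/8 ∨ 1/4 = 1/4
¬q = ¬5/8 = 3/8
r → ¬q = 7/8 → 3/8 = 1/2
¬(r → ¬q) = ¬1/2 = 1/2
r → p = 7/8 → 3/4 = 7/8
p → p = 3/4 → 3/4 = 1
(r → p) → (p → p) = 7/8 → 1 = 1
¬(r → ¬q) ∨ ((r → p) → (p → p)) = 1/2 ∨ 1 = 1
(¬r ∨ ((q → r) ↔ ¬p)) ∨ (¬(r → ¬q) ∨ ((r → p) → (p → p))) = 1/4 ∨ 1 = 1
(((q → (q → p)) → ¬¬q) → ¬¬(p → (p ∨ r))) ↔ ((¬r ∨ ((q → r) ↔ ¬p)) ∨ (¬(r → ¬q) ∨ ((r → p) → (p → p)))) = 1 ↔ 1 = 1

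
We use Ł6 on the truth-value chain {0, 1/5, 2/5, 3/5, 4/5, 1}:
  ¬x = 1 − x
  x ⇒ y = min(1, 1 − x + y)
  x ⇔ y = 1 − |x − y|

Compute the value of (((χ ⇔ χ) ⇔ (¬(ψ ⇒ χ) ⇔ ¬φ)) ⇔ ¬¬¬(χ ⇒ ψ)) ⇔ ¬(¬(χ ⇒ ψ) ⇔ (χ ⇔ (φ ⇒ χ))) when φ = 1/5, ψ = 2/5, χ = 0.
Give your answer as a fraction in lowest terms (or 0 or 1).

4/5

χ ⇔ χ = 0 ⇔ 0 = 1
ψ ⇒ χ = 2/5 ⇒ 0 = 3/5
¬(ψ ⇒ χ) = ¬3/5 = 2/5
¬φ = ¬1/5 = 4/5
¬(ψ ⇒ χ) ⇔ ¬φ = 2/5 ⇔ 4/5 = 3/5
(χ ⇔ χ) ⇔ (¬(ψ ⇒ χ) ⇔ ¬φ) = 1 ⇔ 3/5 = 3/5
χ ⇒ ψ = 0 ⇒ 2/5 = 1
¬(χ ⇒ ψ) = ¬1 = 0
¬¬(χ ⇒ ψ) = ¬0 = 1
¬¬¬(χ ⇒ ψ) = ¬1 = 0
((χ ⇔ χ) ⇔ (¬(ψ ⇒ χ) ⇔ ¬φ)) ⇔ ¬¬¬(χ ⇒ ψ) = 3/5 ⇔ 0 = 2/5
χ ⇒ ψ = 0 ⇒ 2/5 = 1
¬(χ ⇒ ψ) = ¬1 = 0
φ ⇒ χ = 1/5 ⇒ 0 = 4/5
χ ⇔ (φ ⇒ χ) = 0 ⇔ 4/5 = 1/5
¬(χ ⇒ ψ) ⇔ (χ ⇔ (φ ⇒ χ)) = 0 ⇔ 1/5 = 4/5
¬(¬(χ ⇒ ψ) ⇔ (χ ⇔ (φ ⇒ χ))) = ¬4/5 = 1/5
(((χ ⇔ χ) ⇔ (¬(ψ ⇒ χ) ⇔ ¬φ)) ⇔ ¬¬¬(χ ⇒ ψ)) ⇔ ¬(¬(χ ⇒ ψ) ⇔ (χ ⇔ (φ ⇒ χ))) = 2/5 ⇔ 1/5 = 4/5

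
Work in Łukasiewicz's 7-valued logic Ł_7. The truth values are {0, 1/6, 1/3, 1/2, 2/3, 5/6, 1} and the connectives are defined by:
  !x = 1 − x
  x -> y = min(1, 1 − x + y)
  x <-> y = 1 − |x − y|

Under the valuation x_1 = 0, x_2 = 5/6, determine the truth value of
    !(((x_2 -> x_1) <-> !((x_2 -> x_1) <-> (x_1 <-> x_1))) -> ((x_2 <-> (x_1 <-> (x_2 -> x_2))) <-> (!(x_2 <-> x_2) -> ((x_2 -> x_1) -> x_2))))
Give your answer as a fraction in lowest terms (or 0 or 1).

1/6

x_2 -> x_1 = 5/6 -> 0 = 1/6
x_2 -> x_1 = 5/6 -> 0 = 1/6
x_1 <-> x_1 = 0 <-> 0 = 1
(x_2 -> x_1) <-> (x_1 <-> x_1) = 1/6 <-> 1 = 1/6
!((x_2 -> x_1) <-> (x_1 <-> x_1)) = !1/6 = 5/6
(x_2 -> x_1) <-> !((x_2 -> x_1) <-> (x_1 <-> x_1)) = 1/6 <-> 5/6 = 1/3
x_2 -> x_2 = 5/6 -> 5/6 = 1
x_1 <-> (x_2 -> x_2) = 0 <-> 1 = 0
x_2 <-> (x_1 <-> (x_2 -> x_2)) = 5/6 <-> 0 = 1/6
x_2 <-> x_2 = 5/6 <-> 5/6 = 1
!(x_2 <-> x_2) = !1 = 0
x_2 -> x_1 = 5/6 -> 0 = 1/6
(x_2 -> x_1) -> x_2 = 1/6 -> 5/6 = 1
!(x_2 <-> x_2) -> ((x_2 -> x_1) -> x_2) = 0 -> 1 = 1
(x_2 <-> (x_1 <-> (x_2 -> x_2))) <-> (!(x_2 <-> x_2) -> ((x_2 -> x_1) -> x_2)) = 1/6 <-> 1 = 1/6
((x_2 -> x_1) <-> !((x_2 -> x_1) <-> (x_1 <-> x_1))) -> ((x_2 <-> (x_1 <-> (x_2 -> x_2))) <-> (!(x_2 <-> x_2) -> ((x_2 -> x_1) -> x_2))) = 1/3 -> 1/6 = 5/6
!(((x_2 -> x_1) <-> !((x_2 -> x_1) <-> (x_1 <-> x_1))) -> ((x_2 <-> (x_1 <-> (x_2 -> x_2))) <-> (!(x_2 <-> x_2) -> ((x_2 -> x_1) -> x_2)))) = !5/6 = 1/6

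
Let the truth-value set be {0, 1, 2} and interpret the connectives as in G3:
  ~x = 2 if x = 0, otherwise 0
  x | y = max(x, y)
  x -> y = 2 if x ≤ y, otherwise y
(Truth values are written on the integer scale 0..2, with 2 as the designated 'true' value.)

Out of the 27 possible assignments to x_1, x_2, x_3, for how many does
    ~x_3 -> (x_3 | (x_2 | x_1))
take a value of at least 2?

value 2: 23 assignments (counts)
value 1: 3 assignments
value 0: 1 assignment
So 23 of the 27 assignments meet the threshold.

23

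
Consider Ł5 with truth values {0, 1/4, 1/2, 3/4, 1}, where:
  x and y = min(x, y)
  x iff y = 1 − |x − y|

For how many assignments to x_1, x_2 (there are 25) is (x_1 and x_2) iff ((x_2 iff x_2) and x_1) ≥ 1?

value 1: 15 assignments (counts)
value 3/4: 4 assignments
value 1/2: 3 assignments
value 1/4: 2 assignments
value 0: 1 assignment
So 15 of the 25 assignments meet the threshold.

15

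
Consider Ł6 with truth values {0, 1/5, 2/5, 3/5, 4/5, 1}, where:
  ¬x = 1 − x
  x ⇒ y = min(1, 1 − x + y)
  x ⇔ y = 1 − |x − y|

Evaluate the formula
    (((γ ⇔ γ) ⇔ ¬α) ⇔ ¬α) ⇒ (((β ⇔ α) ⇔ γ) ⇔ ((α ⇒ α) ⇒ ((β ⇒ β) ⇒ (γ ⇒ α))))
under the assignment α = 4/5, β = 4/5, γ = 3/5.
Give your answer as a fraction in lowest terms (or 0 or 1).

γ ⇔ γ = 3/5 ⇔ 3/5 = 1
¬α = ¬4/5 = 1/5
(γ ⇔ γ) ⇔ ¬α = 1 ⇔ 1/5 = 1/5
¬α = ¬4/5 = 1/5
((γ ⇔ γ) ⇔ ¬α) ⇔ ¬α = 1/5 ⇔ 1/5 = 1
β ⇔ α = 4/5 ⇔ 4/5 = 1
(β ⇔ α) ⇔ γ = 1 ⇔ 3/5 = 3/5
α ⇒ α = 4/5 ⇒ 4/5 = 1
β ⇒ β = 4/5 ⇒ 4/5 = 1
γ ⇒ α = 3/5 ⇒ 4/5 = 1
(β ⇒ β) ⇒ (γ ⇒ α) = 1 ⇒ 1 = 1
(α ⇒ α) ⇒ ((β ⇒ β) ⇒ (γ ⇒ α)) = 1 ⇒ 1 = 1
((β ⇔ α) ⇔ γ) ⇔ ((α ⇒ α) ⇒ ((β ⇒ β) ⇒ (γ ⇒ α))) = 3/5 ⇔ 1 = 3/5
(((γ ⇔ γ) ⇔ ¬α) ⇔ ¬α) ⇒ (((β ⇔ α) ⇔ γ) ⇔ ((α ⇒ α) ⇒ ((β ⇒ β) ⇒ (γ ⇒ α)))) = 1 ⇒ 3/5 = 3/5

3/5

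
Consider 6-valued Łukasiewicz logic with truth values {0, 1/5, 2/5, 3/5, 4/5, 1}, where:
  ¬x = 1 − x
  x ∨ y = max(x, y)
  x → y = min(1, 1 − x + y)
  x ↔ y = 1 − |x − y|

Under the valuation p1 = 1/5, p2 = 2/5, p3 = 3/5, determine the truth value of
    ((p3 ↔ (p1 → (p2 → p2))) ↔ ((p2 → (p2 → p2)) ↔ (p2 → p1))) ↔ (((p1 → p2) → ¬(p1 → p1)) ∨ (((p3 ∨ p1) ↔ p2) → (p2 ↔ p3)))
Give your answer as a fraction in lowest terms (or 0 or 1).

4/5

p2 → p2 = 2/5 → 2/5 = 1
p1 → (p2 → p2) = 1/5 → 1 = 1
p3 ↔ (p1 → (p2 → p2)) = 3/5 ↔ 1 = 3/5
p2 → p2 = 2/5 → 2/5 = 1
p2 → (p2 → p2) = 2/5 → 1 = 1
p2 → p1 = 2/5 → 1/5 = 4/5
(p2 → (p2 → p2)) ↔ (p2 → p1) = 1 ↔ 4/5 = 4/5
(p3 ↔ (p1 → (p2 → p2))) ↔ ((p2 → (p2 → p2)) ↔ (p2 → p1)) = 3/5 ↔ 4/5 = 4/5
p1 → p2 = 1/5 → 2/5 = 1
p1 → p1 = 1/5 → 1/5 = 1
¬(p1 → p1) = ¬1 = 0
(p1 → p2) → ¬(p1 → p1) = 1 → 0 = 0
p3 ∨ p1 = 3/5 ∨ 1/5 = 3/5
(p3 ∨ p1) ↔ p2 = 3/5 ↔ 2/5 = 4/5
p2 ↔ p3 = 2/5 ↔ 3/5 = 4/5
((p3 ∨ p1) ↔ p2) → (p2 ↔ p3) = 4/5 → 4/5 = 1
((p1 → p2) → ¬(p1 → p1)) ∨ (((p3 ∨ p1) ↔ p2) → (p2 ↔ p3)) = 0 ∨ 1 = 1
((p3 ↔ (p1 → (p2 → p2))) ↔ ((p2 → (p2 → p2)) ↔ (p2 → p1))) ↔ (((p1 → p2) → ¬(p1 → p1)) ∨ (((p3 ∨ p1) ↔ p2) → (p2 ↔ p3))) = 4/5 ↔ 1 = 4/5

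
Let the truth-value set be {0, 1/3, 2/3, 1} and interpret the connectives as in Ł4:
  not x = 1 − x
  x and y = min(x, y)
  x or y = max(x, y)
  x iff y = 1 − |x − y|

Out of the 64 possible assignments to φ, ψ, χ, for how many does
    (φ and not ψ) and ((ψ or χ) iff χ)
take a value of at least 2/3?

16

value 1: 4 assignments (counts)
value 2/3: 12 assignments (counts)
value 1/3: 20 assignments
value 0: 28 assignments
So 16 of the 64 assignments meet the threshold.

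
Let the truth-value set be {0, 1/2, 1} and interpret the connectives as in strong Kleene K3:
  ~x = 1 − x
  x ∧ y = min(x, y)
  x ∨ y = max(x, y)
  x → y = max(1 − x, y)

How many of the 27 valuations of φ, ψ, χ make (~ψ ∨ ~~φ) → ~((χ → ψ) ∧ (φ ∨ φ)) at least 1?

value 1: 11 assignments (counts)
value 1/2: 11 assignments
value 0: 5 assignments
So 11 of the 27 assignments meet the threshold.

11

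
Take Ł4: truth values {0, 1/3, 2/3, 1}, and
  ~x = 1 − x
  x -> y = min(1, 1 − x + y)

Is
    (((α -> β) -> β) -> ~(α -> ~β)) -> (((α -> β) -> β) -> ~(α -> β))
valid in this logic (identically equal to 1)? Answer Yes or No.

No

Counterexample: take α = 1/3, β = 1.
α -> β = 1/3 -> 1 = 1
(α -> β) -> β = 1 -> 1 = 1
~β = ~1 = 0
α -> ~β = 1/3 -> 0 = 2/3
~(α -> ~β) = ~2/3 = 1/3
((α -> β) -> β) -> ~(α -> ~β) = 1 -> 1/3 = 1/3
α -> β = 1/3 -> 1 = 1
(α -> β) -> β = 1 -> 1 = 1
α -> β = 1/3 -> 1 = 1
~(α -> β) = ~1 = 0
((α -> β) -> β) -> ~(α -> β) = 1 -> 0 = 0
(((α -> β) -> β) -> ~(α -> ~β)) -> (((α -> β) -> β) -> ~(α -> β)) = 1/3 -> 0 = 2/3
This gives 2/3 ≠ 1.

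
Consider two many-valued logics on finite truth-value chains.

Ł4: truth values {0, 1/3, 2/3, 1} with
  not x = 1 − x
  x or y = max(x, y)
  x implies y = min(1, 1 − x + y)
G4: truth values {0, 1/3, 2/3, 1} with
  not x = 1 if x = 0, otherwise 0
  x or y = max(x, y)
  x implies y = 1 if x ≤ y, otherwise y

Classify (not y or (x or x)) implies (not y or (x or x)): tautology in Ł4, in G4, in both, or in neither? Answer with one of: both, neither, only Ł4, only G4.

In Ł4: every assignment gives 1 — tautology.
In G4: every assignment gives 1 — tautology.

both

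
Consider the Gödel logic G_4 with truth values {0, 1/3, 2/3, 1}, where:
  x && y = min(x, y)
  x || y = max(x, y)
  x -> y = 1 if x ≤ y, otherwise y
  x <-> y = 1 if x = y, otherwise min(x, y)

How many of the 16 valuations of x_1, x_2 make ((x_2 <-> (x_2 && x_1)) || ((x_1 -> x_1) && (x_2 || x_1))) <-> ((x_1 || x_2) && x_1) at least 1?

4

x_1 = 0, x_2 = 0 ↦ 0  <
x_1 = 0, x_2 = 1/3 ↦ 0  <
x_1 = 0, x_2 = 2/3 ↦ 0  <
x_1 = 0, x_2 = 1 ↦ 0  <
x_1 = 1/3, x_2 = 0 ↦ 1/3  <
x_1 = 1/3, x_2 = 1/3 ↦ 1/3  <
x_1 = 1/3, x_2 = 2/3 ↦ 1/3  <
x_1 = 1/3, x_2 = 1 ↦ 1/3  <
x_1 = 2/3, x_2 = 0 ↦ 2/3  <
x_1 = 2/3, x_2 = 1/3 ↦ 2/3  <
x_1 = 2/3, x_2 = 2/3 ↦ 2/3  <
x_1 = 2/3, x_2 = 1 ↦ 2/3  <
x_1 = 1, x_2 = 0 ↦ 1  ≥
x_1 = 1, x_2 = 1/3 ↦ 1  ≥
x_1 = 1, x_2 = 2/3 ↦ 1  ≥
x_1 = 1, x_2 = 1 ↦ 1  ≥
So 4 of the 16 assignments meet the threshold.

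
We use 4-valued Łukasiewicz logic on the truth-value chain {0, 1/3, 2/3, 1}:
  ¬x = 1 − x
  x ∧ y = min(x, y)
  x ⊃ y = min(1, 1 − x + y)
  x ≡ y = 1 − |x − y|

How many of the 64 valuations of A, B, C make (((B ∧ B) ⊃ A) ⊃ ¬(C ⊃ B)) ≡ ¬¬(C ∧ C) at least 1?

31

value 1: 31 assignments (counts)
value 2/3: 22 assignments
value 1/3: 9 assignments
value 0: 2 assignments
So 31 of the 64 assignments meet the threshold.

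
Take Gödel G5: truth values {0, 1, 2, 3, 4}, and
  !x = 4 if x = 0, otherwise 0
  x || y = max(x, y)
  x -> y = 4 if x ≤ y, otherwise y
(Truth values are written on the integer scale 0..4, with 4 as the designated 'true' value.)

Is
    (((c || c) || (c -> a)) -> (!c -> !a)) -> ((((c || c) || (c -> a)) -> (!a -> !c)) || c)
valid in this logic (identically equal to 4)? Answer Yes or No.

No

Counterexample: take a = 0, c = 1.
c || c = 1 || 1 = 1
c -> a = 1 -> 0 = 0
(c || c) || (c -> a) = 1 || 0 = 1
!c = !1 = 0
!a = !0 = 4
!c -> !a = 0 -> 4 = 4
((c || c) || (c -> a)) -> (!c -> !a) = 1 -> 4 = 4
c || c = 1 || 1 = 1
c -> a = 1 -> 0 = 0
(c || c) || (c -> a) = 1 || 0 = 1
!a = !0 = 4
!c = !1 = 0
!a -> !c = 4 -> 0 = 0
((c || c) || (c -> a)) -> (!a -> !c) = 1 -> 0 = 0
(((c || c) || (c -> a)) -> (!a -> !c)) || c = 0 || 1 = 1
(((c || c) || (c -> a)) -> (!c -> !a)) -> ((((c || c) || (c -> a)) -> (!a -> !c)) || c) = 4 -> 1 = 1
This gives 1 ≠ 4.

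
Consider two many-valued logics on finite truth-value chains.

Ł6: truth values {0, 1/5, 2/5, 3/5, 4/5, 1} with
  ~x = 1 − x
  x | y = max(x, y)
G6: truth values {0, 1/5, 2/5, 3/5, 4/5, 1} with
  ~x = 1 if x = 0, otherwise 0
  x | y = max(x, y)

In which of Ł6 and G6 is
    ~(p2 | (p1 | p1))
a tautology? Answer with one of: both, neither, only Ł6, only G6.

In Ł6: at p1 = 0, p2 = 1/5 the value is 4/5 — not a tautology.
In G6: at p1 = 0, p2 = 1/5 the value is 0 — not a tautology.

neither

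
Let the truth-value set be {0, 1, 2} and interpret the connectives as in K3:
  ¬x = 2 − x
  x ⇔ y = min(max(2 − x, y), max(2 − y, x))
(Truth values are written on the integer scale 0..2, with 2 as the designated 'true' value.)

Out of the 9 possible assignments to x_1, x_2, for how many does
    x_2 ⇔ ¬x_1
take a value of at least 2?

2

x_1 = 0, x_2 = 0 ↦ 0  <
x_1 = 0, x_2 = 1 ↦ 1  <
x_1 = 0, x_2 = 2 ↦ 2  ≥
x_1 = 1, x_2 = 0 ↦ 1  <
x_1 = 1, x_2 = 1 ↦ 1  <
x_1 = 1, x_2 = 2 ↦ 1  <
x_1 = 2, x_2 = 0 ↦ 2  ≥
x_1 = 2, x_2 = 1 ↦ 1  <
x_1 = 2, x_2 = 2 ↦ 0  <
So 2 of the 9 assignments meet the threshold.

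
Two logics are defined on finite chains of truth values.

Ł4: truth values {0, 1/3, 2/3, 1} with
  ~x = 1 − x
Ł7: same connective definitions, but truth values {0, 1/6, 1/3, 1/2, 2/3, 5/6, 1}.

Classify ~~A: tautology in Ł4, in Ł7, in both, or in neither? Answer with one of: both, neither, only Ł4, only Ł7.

In Ł4: at A = 0 the value is 0 — not a tautology.
In Ł7: at A = 0 the value is 0 — not a tautology.

neither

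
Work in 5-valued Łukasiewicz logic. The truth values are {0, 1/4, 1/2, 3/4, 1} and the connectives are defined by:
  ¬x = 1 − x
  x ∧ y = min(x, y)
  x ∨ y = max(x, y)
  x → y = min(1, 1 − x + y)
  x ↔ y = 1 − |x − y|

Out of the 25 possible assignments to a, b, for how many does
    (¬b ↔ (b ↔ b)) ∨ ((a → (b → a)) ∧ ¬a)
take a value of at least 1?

value 1: 9 assignments (counts)
value 3/4: 7 assignments
value 1/2: 5 assignments
value 1/4: 3 assignments
value 0: 1 assignment
So 9 of the 25 assignments meet the threshold.

9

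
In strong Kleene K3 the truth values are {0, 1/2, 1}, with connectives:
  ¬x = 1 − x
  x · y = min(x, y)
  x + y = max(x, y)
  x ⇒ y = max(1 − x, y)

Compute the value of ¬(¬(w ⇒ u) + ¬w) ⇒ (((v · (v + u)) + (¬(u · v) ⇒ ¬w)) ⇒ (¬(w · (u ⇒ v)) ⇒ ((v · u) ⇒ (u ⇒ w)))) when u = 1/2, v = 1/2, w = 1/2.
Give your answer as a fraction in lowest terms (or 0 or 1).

1/2

w ⇒ u = 1/2 ⇒ 1/2 = 1/2
¬(w ⇒ u) = ¬1/2 = 1/2
¬w = ¬1/2 = 1/2
¬(w ⇒ u) + ¬w = 1/2 + 1/2 = 1/2
¬(¬(w ⇒ u) + ¬w) = ¬1/2 = 1/2
v + u = 1/2 + 1/2 = 1/2
v · (v + u) = 1/2 · 1/2 = 1/2
u · v = 1/2 · 1/2 = 1/2
¬(u · v) = ¬1/2 = 1/2
¬w = ¬1/2 = 1/2
¬(u · v) ⇒ ¬w = 1/2 ⇒ 1/2 = 1/2
(v · (v + u)) + (¬(u · v) ⇒ ¬w) = 1/2 + 1/2 = 1/2
u ⇒ v = 1/2 ⇒ 1/2 = 1/2
w · (u ⇒ v) = 1/2 · 1/2 = 1/2
¬(w · (u ⇒ v)) = ¬1/2 = 1/2
v · u = 1/2 · 1/2 = 1/2
u ⇒ w = 1/2 ⇒ 1/2 = 1/2
(v · u) ⇒ (u ⇒ w) = 1/2 ⇒ 1/2 = 1/2
¬(w · (u ⇒ v)) ⇒ ((v · u) ⇒ (u ⇒ w)) = 1/2 ⇒ 1/2 = 1/2
((v · (v + u)) + (¬(u · v) ⇒ ¬w)) ⇒ (¬(w · (u ⇒ v)) ⇒ ((v · u) ⇒ (u ⇒ w))) = 1/2 ⇒ 1/2 = 1/2
¬(¬(w ⇒ u) + ¬w) ⇒ (((v · (v + u)) + (¬(u · v) ⇒ ¬w)) ⇒ (¬(w · (u ⇒ v)) ⇒ ((v · u) ⇒ (u ⇒ w)))) = 1/2 ⇒ 1/2 = 1/2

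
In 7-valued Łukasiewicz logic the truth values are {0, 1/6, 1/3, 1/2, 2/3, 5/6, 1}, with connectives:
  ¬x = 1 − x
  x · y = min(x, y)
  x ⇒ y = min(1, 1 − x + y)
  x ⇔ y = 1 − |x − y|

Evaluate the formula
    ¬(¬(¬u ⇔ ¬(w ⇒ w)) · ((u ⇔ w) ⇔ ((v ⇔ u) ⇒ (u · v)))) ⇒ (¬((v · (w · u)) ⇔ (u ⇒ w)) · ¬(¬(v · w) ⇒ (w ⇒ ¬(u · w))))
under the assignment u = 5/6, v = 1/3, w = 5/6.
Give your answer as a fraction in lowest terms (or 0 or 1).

¬u = ¬5/6 = 1/6
w ⇒ w = 5/6 ⇒ 5/6 = 1
¬(w ⇒ w) = ¬1 = 0
¬u ⇔ ¬(w ⇒ w) = 1/6 ⇔ 0 = 5/6
¬(¬u ⇔ ¬(w ⇒ w)) = ¬5/6 = 1/6
u ⇔ w = 5/6 ⇔ 5/6 = 1
v ⇔ u = 1/3 ⇔ 5/6 = 1/2
u · v = 5/6 · 1/3 = 1/3
(v ⇔ u) ⇒ (u · v) = 1/2 ⇒ 1/3 = 5/6
(u ⇔ w) ⇔ ((v ⇔ u) ⇒ (u · v)) = 1 ⇔ 5/6 = 5/6
¬(¬u ⇔ ¬(w ⇒ w)) · ((u ⇔ w) ⇔ ((v ⇔ u) ⇒ (u · v))) = 1/6 · 5/6 = 1/6
¬(¬(¬u ⇔ ¬(w ⇒ w)) · ((u ⇔ w) ⇔ ((v ⇔ u) ⇒ (u · v)))) = ¬1/6 = 5/6
w · u = 5/6 · 5/6 = 5/6
v · (w · u) = 1/3 · 5/6 = 1/3
u ⇒ w = 5/6 ⇒ 5/6 = 1
(v · (w · u)) ⇔ (u ⇒ w) = 1/3 ⇔ 1 = 1/3
¬((v · (w · u)) ⇔ (u ⇒ w)) = ¬1/3 = 2/3
v · w = 1/3 · 5/6 = 1/3
¬(v · w) = ¬1/3 = 2/3
u · w = 5/6 · 5/6 = 5/6
¬(u · w) = ¬5/6 = 1/6
w ⇒ ¬(u · w) = 5/6 ⇒ 1/6 = 1/3
¬(v · w) ⇒ (w ⇒ ¬(u · w)) = 2/3 ⇒ 1/3 = 2/3
¬(¬(v · w) ⇒ (w ⇒ ¬(u · w))) = ¬2/3 = 1/3
¬((v · (w · u)) ⇔ (u ⇒ w)) · ¬(¬(v · w) ⇒ (w ⇒ ¬(u · w))) = 2/3 · 1/3 = 1/3
¬(¬(¬u ⇔ ¬(w ⇒ w)) · ((u ⇔ w) ⇔ ((v ⇔ u) ⇒ (u · v)))) ⇒ (¬((v · (w · u)) ⇔ (u ⇒ w)) · ¬(¬(v · w) ⇒ (w ⇒ ¬(u · w)))) = 5/6 ⇒ 1/3 = 1/2

1/2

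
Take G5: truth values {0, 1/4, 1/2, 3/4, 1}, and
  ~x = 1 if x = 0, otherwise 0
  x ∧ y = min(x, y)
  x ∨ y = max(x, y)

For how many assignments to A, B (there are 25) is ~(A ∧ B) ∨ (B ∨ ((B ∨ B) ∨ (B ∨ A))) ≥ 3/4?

21

value 1: 16 assignments (counts)
value 3/4: 5 assignments (counts)
value 1/2: 3 assignments
value 1/4: 1 assignment
So 21 of the 25 assignments meet the threshold.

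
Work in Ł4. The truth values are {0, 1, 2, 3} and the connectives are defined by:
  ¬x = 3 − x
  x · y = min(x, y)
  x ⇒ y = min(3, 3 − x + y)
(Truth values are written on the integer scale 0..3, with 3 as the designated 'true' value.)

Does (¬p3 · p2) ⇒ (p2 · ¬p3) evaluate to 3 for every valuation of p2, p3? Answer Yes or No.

p2 = 0, p3 = 0 ↦ 3
p2 = 0, p3 = 1 ↦ 3
p2 = 0, p3 = 2 ↦ 3
p2 = 0, p3 = 3 ↦ 3
p2 = 1, p3 = 0 ↦ 3
p2 = 1, p3 = 1 ↦ 3
p2 = 1, p3 = 2 ↦ 3
p2 = 1, p3 = 3 ↦ 3
p2 = 2, p3 = 0 ↦ 3
p2 = 2, p3 = 1 ↦ 3
p2 = 2, p3 = 2 ↦ 3
p2 = 2, p3 = 3 ↦ 3
p2 = 3, p3 = 0 ↦ 3
p2 = 3, p3 = 1 ↦ 3
p2 = 3, p3 = 2 ↦ 3
p2 = 3, p3 = 3 ↦ 3
Every assignment gives a value ≥ 3.

Yes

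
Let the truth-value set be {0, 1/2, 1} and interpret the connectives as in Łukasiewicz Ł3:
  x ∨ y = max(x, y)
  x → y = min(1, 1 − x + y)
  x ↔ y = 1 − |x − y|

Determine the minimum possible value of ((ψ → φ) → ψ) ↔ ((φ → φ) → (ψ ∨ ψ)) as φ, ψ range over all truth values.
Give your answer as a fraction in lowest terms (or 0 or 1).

Take φ = 0, ψ = 1/2:
ψ → φ = 1/2 → 0 = 1/2
(ψ → φ) → ψ = 1/2 → 1/2 = 1
φ → φ = 0 → 0 = 1
ψ ∨ ψ = 1/2 ∨ 1/2 = 1/2
(φ → φ) → (ψ ∨ ψ) = 1 → 1/2 = 1/2
((ψ → φ) → ψ) ↔ ((φ → φ) → (ψ ∨ ψ)) = 1 ↔ 1/2 = 1/2
No assignment yields a value below 1/2, so this is the minimum.

1/2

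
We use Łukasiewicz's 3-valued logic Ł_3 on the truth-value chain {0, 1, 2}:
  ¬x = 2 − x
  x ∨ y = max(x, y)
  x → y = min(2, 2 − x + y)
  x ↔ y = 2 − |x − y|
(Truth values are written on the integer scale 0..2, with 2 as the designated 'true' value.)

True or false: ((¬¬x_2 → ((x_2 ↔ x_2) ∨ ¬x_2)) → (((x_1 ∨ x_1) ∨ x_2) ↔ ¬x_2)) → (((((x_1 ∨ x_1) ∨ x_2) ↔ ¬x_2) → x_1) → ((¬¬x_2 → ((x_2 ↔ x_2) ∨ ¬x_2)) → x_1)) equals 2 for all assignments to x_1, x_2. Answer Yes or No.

Yes

x_1 = 0, x_2 = 0 ↦ 2
x_1 = 0, x_2 = 1 ↦ 2
x_1 = 0, x_2 = 2 ↦ 2
x_1 = 1, x_2 = 0 ↦ 2
x_1 = 1, x_2 = 1 ↦ 2
x_1 = 1, x_2 = 2 ↦ 2
x_1 = 2, x_2 = 0 ↦ 2
x_1 = 2, x_2 = 1 ↦ 2
x_1 = 2, x_2 = 2 ↦ 2
Every assignment gives a value ≥ 2.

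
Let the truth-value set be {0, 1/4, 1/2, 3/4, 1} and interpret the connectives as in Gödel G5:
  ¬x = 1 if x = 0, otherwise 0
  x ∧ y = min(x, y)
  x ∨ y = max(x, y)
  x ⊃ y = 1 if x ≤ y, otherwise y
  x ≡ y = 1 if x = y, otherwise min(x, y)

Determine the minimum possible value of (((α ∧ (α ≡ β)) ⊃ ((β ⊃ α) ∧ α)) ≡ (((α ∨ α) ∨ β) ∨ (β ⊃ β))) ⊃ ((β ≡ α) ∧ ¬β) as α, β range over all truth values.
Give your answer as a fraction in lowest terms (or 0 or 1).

Take α = 0, β = 1/4:
α ≡ β = 0 ≡ 1/4 = 0
α ∧ (α ≡ β) = 0 ∧ 0 = 0
β ⊃ α = 1/4 ⊃ 0 = 0
(β ⊃ α) ∧ α = 0 ∧ 0 = 0
(α ∧ (α ≡ β)) ⊃ ((β ⊃ α) ∧ α) = 0 ⊃ 0 = 1
α ∨ α = 0 ∨ 0 = 0
(α ∨ α) ∨ β = 0 ∨ 1/4 = 1/4
β ⊃ β = 1/4 ⊃ 1/4 = 1
((α ∨ α) ∨ β) ∨ (β ⊃ β) = 1/4 ∨ 1 = 1
((α ∧ (α ≡ β)) ⊃ ((β ⊃ α) ∧ α)) ≡ (((α ∨ α) ∨ β) ∨ (β ⊃ β)) = 1 ≡ 1 = 1
β ≡ α = 1/4 ≡ 0 = 0
¬β = ¬1/4 = 0
(β ≡ α) ∧ ¬β = 0 ∧ 0 = 0
(((α ∧ (α ≡ β)) ⊃ ((β ⊃ α) ∧ α)) ≡ (((α ∨ α) ∨ β) ∨ (β ⊃ β))) ⊃ ((β ≡ α) ∧ ¬β) = 1 ⊃ 0 = 0
No assignment yields a value below 0, so this is the minimum.

0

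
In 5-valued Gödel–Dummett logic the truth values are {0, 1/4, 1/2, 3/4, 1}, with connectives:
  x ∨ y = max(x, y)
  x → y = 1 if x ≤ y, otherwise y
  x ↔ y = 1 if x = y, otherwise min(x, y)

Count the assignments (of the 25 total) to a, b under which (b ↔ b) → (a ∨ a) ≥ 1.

value 1: 5 assignments (counts)
value 3/4: 5 assignments
value 1/2: 5 assignments
value 1/4: 5 assignments
value 0: 5 assignments
So 5 of the 25 assignments meet the threshold.

5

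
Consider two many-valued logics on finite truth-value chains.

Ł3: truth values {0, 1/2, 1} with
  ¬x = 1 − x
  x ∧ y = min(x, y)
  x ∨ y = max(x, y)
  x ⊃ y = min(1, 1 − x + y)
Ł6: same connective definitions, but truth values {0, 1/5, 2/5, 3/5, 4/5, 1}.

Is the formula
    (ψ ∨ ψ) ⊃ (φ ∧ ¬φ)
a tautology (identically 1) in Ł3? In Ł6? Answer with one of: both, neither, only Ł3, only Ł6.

In Ł3: at φ = 0, ψ = 1/2 the value is 1/2 — not a tautology.
In Ł6: at φ = 0, ψ = 1/5 the value is 4/5 — not a tautology.

neither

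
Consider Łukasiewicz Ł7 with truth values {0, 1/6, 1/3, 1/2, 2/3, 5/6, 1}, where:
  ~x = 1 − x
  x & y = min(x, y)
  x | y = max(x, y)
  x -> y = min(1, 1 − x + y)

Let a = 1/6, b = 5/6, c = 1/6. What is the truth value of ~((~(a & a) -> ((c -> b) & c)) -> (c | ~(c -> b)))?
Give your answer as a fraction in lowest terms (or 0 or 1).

a & a = 1/6 & 1/6 = 1/6
~(a & a) = ~1/6 = 5/6
c -> b = 1/6 -> 5/6 = 1
(c -> b) & c = 1 & 1/6 = 1/6
~(a & a) -> ((c -> b) & c) = 5/6 -> 1/6 = 1/3
c -> b = 1/6 -> 5/6 = 1
~(c -> b) = ~1 = 0
c | ~(c -> b) = 1/6 | 0 = 1/6
(~(a & a) -> ((c -> b) & c)) -> (c | ~(c -> b)) = 1/3 -> 1/6 = 5/6
~((~(a & a) -> ((c -> b) & c)) -> (c | ~(c -> b))) = ~5/6 = 1/6

1/6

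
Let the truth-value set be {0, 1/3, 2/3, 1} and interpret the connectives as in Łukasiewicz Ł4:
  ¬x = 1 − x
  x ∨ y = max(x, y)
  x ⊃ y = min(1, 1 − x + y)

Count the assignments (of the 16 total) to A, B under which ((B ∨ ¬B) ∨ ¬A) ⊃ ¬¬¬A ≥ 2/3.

10

A = 0, B = 0 ↦ 1  ≥
A = 0, B = 1/3 ↦ 1  ≥
A = 0, B = 2/3 ↦ 1  ≥
A = 0, B = 1 ↦ 1  ≥
A = 1/3, B = 0 ↦ 2/3  ≥
A = 1/3, B = 1/3 ↦ 1  ≥
A = 1/3, B = 2/3 ↦ 1  ≥
A = 1/3, B = 1 ↦ 2/3  ≥
A = 2/3, B = 0 ↦ 1/3  <
A = 2/3, B = 1/3 ↦ 2/3  ≥
A = 2/3, B = 2/3 ↦ 2/3  ≥
A = 2/3, B = 1 ↦ 1/3  <
A = 1, B = 0 ↦ 0  <
A = 1, B = 1/3 ↦ 1/3  <
A = 1, B = 2/3 ↦ 1/3  <
A = 1, B = 1 ↦ 0  <
So 10 of the 16 assignments meet the threshold.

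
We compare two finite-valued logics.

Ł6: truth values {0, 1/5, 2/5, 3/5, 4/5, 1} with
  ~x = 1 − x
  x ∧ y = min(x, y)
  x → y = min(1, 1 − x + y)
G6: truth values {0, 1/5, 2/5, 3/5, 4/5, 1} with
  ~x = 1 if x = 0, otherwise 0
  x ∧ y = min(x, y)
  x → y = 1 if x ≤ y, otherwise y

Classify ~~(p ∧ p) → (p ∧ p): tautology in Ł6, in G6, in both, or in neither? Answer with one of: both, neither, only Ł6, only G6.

In Ł6: every assignment gives 1 — tautology.
In G6: at p = 1/5 the value is 1/5 — not a tautology.

only Ł6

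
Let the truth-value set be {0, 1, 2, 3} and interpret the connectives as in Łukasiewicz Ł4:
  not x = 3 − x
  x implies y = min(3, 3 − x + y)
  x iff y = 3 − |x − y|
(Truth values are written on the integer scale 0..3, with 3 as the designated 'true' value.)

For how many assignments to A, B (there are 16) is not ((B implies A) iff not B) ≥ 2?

A = 0, B = 0 ↦ 0  <
A = 0, B = 1 ↦ 0  <
A = 0, B = 2 ↦ 0  <
A = 0, B = 3 ↦ 0  <
A = 1, B = 0 ↦ 0  <
A = 1, B = 1 ↦ 1  <
A = 1, B = 2 ↦ 1  <
A = 1, B = 3 ↦ 1  <
A = 2, B = 0 ↦ 0  <
A = 2, B = 1 ↦ 1  <
A = 2, B = 2 ↦ 2  ≥
A = 2, B = 3 ↦ 2  ≥
A = 3, B = 0 ↦ 0  <
A = 3, B = 1 ↦ 1  <
A = 3, B = 2 ↦ 2  ≥
A = 3, B = 3 ↦ 3  ≥
So 4 of the 16 assignments meet the threshold.

4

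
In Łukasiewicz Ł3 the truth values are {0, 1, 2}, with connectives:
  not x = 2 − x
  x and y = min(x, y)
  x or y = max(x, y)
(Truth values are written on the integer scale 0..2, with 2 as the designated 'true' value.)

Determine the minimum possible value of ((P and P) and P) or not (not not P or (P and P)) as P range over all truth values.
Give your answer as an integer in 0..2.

1

Take P = 1:
P and P = 1 and 1 = 1
(P and P) and P = 1 and 1 = 1
not P = not 1 = 1
not not P = not 1 = 1
P and P = 1 and 1 = 1
not not P or (P and P) = 1 or 1 = 1
not (not not P or (P and P)) = not 1 = 1
((P and P) and P) or not (not not P or (P and P)) = 1 or 1 = 1
No assignment yields a value below 1, so this is the minimum.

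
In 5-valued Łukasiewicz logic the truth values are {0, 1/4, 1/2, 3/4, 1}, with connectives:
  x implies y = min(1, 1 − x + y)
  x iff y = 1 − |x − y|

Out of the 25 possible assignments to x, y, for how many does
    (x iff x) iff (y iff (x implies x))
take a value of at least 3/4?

value 1: 5 assignments (counts)
value 3/4: 5 assignments (counts)
value 1/2: 5 assignments
value 1/4: 5 assignments
value 0: 5 assignments
So 10 of the 25 assignments meet the threshold.

10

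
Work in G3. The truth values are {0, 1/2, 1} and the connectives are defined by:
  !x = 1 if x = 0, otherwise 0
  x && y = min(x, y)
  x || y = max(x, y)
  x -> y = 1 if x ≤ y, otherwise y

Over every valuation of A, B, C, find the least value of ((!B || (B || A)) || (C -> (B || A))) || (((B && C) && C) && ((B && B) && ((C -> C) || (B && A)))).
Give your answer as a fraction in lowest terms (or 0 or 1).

Take A = 0, B = 1/2, C = 1:
!B = !1/2 = 0
B || A = 1/2 || 0 = 1/2
!B || (B || A) = 0 || 1/2 = 1/2
B || A = 1/2 || 0 = 1/2
C -> (B || A) = 1 -> 1/2 = 1/2
(!B || (B || A)) || (C -> (B || A)) = 1/2 || 1/2 = 1/2
B && C = 1/2 && 1 = 1/2
(B && C) && C = 1/2 && 1 = 1/2
B && B = 1/2 && 1/2 = 1/2
C -> C = 1 -> 1 = 1
B && A = 1/2 && 0 = 0
(C -> C) || (B && A) = 1 || 0 = 1
(B && B) && ((C -> C) || (B && A)) = 1/2 && 1 = 1/2
((B && C) && C) && ((B && B) && ((C -> C) || (B && A))) = 1/2 && 1/2 = 1/2
((!B || (B || A)) || (C -> (B || A))) || (((B && C) && C) && ((B && B) && ((C -> C) || (B && A)))) = 1/2 || 1/2 = 1/2
No assignment yields a value below 1/2, so this is the minimum.

1/2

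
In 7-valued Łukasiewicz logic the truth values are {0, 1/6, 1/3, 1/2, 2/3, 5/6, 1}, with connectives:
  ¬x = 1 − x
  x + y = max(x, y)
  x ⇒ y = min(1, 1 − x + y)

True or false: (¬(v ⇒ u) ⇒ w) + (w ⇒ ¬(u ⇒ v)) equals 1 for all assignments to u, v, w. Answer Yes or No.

No

Counterexample: take u = 0, v = 1/3, w = 1/6.
v ⇒ u = 1/3 ⇒ 0 = 2/3
¬(v ⇒ u) = ¬2/3 = 1/3
¬(v ⇒ u) ⇒ w = 1/3 ⇒ 1/6 = 5/6
u ⇒ v = 0 ⇒ 1/3 = 1
¬(u ⇒ v) = ¬1 = 0
w ⇒ ¬(u ⇒ v) = 1/6 ⇒ 0 = 5/6
(¬(v ⇒ u) ⇒ w) + (w ⇒ ¬(u ⇒ v)) = 5/6 + 5/6 = 5/6
This gives 5/6 ≠ 1.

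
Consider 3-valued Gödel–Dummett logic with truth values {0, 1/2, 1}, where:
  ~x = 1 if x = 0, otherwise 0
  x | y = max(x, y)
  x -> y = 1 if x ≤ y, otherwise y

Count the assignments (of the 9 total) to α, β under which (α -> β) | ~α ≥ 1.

6

α = 0, β = 0 ↦ 1  ≥
α = 0, β = 1/2 ↦ 1  ≥
α = 0, β = 1 ↦ 1  ≥
α = 1/2, β = 0 ↦ 0  <
α = 1/2, β = 1/2 ↦ 1  ≥
α = 1/2, β = 1 ↦ 1  ≥
α = 1, β = 0 ↦ 0  <
α = 1, β = 1/2 ↦ 1/2  <
α = 1, β = 1 ↦ 1  ≥
So 6 of the 9 assignments meet the threshold.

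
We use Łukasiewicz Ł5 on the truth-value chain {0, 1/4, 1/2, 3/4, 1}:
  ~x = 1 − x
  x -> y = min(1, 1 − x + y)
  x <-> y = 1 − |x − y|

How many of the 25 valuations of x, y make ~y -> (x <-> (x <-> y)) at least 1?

value 1: 18 assignments (counts)
value 1/2: 5 assignments
value 0: 2 assignments
So 18 of the 25 assignments meet the threshold.

18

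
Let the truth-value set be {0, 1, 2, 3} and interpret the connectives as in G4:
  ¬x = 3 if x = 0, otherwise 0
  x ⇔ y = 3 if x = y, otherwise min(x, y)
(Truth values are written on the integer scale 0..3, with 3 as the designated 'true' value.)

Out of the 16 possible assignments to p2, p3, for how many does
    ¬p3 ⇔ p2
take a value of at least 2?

p2 = 0, p3 = 0 ↦ 0  <
p2 = 0, p3 = 1 ↦ 3  ≥
p2 = 0, p3 = 2 ↦ 3  ≥
p2 = 0, p3 = 3 ↦ 3  ≥
p2 = 1, p3 = 0 ↦ 1  <
p2 = 1, p3 = 1 ↦ 0  <
p2 = 1, p3 = 2 ↦ 0  <
p2 = 1, p3 = 3 ↦ 0  <
p2 = 2, p3 = 0 ↦ 2  ≥
p2 = 2, p3 = 1 ↦ 0  <
p2 = 2, p3 = 2 ↦ 0  <
p2 = 2, p3 = 3 ↦ 0  <
p2 = 3, p3 = 0 ↦ 3  ≥
p2 = 3, p3 = 1 ↦ 0  <
p2 = 3, p3 = 2 ↦ 0  <
p2 = 3, p3 = 3 ↦ 0  <
So 5 of the 16 assignments meet the threshold.

5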